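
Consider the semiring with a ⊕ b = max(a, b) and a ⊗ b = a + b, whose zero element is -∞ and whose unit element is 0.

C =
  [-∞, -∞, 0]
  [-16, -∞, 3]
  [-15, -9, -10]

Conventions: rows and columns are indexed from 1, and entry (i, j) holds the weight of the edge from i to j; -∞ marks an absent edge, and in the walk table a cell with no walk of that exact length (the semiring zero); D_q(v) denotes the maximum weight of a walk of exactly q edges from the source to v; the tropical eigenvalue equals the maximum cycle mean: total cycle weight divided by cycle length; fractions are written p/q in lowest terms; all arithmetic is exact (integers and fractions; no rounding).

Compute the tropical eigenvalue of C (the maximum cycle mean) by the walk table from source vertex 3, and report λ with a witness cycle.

q=0: [-∞, -∞, 0]
q=1: [-15, -9, -10]
q=2: [-25, -19, -6]
q=3: [-21, -15, -16]
Optimal cycle mean attained by: cycle 2->3->2, total 3 + (-9), length 2.
Answer: λ = -3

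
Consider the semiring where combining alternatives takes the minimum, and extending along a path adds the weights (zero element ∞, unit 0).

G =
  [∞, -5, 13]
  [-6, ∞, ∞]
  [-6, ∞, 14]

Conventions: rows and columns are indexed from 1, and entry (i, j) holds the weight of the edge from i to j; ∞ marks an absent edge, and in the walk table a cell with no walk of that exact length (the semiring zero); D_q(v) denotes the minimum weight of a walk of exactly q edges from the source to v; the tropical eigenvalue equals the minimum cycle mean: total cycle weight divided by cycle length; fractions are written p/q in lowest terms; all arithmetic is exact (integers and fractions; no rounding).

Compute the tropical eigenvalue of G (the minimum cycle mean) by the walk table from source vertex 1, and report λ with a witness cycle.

q=0: [0, ∞, ∞]
q=1: [∞, -5, 13]
q=2: [-11, ∞, 27]
q=3: [21, -16, 2]
Optimal cycle mean attained by: cycle 1->2->1, total (-5) + (-6), length 2.
Answer: λ = -11/2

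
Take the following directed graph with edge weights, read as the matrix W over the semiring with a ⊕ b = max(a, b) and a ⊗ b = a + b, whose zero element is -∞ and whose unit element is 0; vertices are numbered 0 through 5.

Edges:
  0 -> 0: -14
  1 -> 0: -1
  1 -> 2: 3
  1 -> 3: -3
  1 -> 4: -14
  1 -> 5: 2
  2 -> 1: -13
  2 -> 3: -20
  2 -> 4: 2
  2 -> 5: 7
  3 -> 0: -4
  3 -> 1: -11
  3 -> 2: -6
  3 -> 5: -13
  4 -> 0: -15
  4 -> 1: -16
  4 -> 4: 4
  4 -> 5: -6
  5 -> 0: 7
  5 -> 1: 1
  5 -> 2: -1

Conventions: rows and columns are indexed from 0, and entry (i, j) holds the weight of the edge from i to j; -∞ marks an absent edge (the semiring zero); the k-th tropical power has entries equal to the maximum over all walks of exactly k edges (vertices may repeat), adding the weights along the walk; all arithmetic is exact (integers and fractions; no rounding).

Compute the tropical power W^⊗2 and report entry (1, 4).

W^⊗2:
  [-28, -∞, -∞, -∞, -∞, -∞]
  [9, 3, 1, -17, 5, 10]
  [14, 8, 6, -16, 6, -4]
  [-6, -12, -8, -14, -4, 1]
  [1, -5, -7, -19, 8, -2]
  [0, -14, 4, -2, 1, 6]
Key observation: the optimum is the walk 1->2->4, with weight 3 + 2 = 5.
Optimal value attained by: walk 1->2->4.
Answer: (W^⊗2)[1][4] = 5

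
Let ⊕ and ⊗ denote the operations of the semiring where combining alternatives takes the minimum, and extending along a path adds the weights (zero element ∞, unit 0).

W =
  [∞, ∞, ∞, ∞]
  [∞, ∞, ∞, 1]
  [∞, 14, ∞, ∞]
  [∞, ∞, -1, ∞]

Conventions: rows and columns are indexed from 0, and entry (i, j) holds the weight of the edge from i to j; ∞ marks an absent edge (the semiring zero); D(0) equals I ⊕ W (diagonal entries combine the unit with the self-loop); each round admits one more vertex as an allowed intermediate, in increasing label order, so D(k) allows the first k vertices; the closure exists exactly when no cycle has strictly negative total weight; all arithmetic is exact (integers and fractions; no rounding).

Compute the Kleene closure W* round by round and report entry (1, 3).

D(0):
  [0, ∞, ∞, ∞]
  [∞, 0, ∞, 1]
  [∞, 14, 0, ∞]
  [∞, ∞, -1, 0]
D(1):
  [0, ∞, ∞, ∞]
  [∞, 0, ∞, 1]
  [∞, 14, 0, ∞]
  [∞, ∞, -1, 0]
D(2):
  [0, ∞, ∞, ∞]
  [∞, 0, ∞, 1]
  [∞, 14, 0, 15]
  [∞, ∞, -1, 0]
D(3):
  [0, ∞, ∞, ∞]
  [∞, 0, ∞, 1]
  [∞, 14, 0, 15]
  [∞, 13, -1, 0]
D(4):
  [0, ∞, ∞, ∞]
  [∞, 0, 0, 1]
  [∞, 14, 0, 15]
  [∞, 13, -1, 0]
Answer: W*[1][3] = 1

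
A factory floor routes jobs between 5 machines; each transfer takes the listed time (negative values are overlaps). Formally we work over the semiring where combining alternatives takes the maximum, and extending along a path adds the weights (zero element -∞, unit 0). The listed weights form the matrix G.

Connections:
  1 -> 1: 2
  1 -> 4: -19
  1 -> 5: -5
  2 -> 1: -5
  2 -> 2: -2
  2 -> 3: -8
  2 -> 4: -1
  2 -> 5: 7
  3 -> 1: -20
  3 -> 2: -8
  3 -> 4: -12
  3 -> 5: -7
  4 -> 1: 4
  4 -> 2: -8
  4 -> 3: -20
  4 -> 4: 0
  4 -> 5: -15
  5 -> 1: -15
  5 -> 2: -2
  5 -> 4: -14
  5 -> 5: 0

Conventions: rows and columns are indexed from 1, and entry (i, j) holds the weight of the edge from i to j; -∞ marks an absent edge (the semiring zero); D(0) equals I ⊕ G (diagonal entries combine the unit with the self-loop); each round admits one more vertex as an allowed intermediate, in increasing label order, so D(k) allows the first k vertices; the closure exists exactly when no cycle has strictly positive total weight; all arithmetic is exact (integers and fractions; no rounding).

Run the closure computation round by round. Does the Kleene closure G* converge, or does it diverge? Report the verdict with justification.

Detection: at round 0, diagonal entry (1, 1) turns strictly positive.
Key observation: the cycle 1->1 has total weight 2, which is strictly positive.
Answer: DIVERGES — positive cycle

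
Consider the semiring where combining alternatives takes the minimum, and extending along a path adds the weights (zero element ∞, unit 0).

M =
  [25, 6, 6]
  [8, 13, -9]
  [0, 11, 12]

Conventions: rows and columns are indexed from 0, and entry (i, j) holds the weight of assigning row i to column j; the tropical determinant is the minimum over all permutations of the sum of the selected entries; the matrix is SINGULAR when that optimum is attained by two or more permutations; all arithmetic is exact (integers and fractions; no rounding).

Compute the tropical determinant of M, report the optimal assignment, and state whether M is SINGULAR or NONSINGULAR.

σ = (0, 1, 2): 25 + 13 + 12 = 50
σ = (0, 2, 1): 25 + (-9) + 11 = 27
σ = (1, 0, 2): 6 + 8 + 12 = 26
σ = (1, 2, 0): 6 + (-9) + 0 = -3
σ = (2, 0, 1): 6 + 8 + 11 = 25
σ = (2, 1, 0): 6 + 13 + 0 = 19
Optimal value attained by: σ = (1, 2, 0).
Answer: det⊕(M) = -3; verdict: NONSINGULAR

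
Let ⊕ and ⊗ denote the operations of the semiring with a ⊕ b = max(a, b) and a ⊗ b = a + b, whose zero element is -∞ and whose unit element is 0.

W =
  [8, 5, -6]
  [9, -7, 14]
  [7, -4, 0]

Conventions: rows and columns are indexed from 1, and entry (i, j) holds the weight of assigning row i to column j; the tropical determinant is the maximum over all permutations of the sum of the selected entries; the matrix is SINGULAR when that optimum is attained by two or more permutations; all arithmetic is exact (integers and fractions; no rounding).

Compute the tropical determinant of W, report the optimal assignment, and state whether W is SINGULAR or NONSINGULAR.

σ = (1, 2, 3): 8 + (-7) + 0 = 1
σ = (1, 3, 2): 8 + 14 + (-4) = 18
σ = (2, 1, 3): 5 + 9 + 0 = 14
σ = (2, 3, 1): 5 + 14 + 7 = 26
σ = (3, 1, 2): (-6) + 9 + (-4) = -1
σ = (3, 2, 1): (-6) + (-7) + 7 = -6
Optimal value attained by: σ = (2, 3, 1).
Answer: det⊕(W) = 26; verdict: NONSINGULAR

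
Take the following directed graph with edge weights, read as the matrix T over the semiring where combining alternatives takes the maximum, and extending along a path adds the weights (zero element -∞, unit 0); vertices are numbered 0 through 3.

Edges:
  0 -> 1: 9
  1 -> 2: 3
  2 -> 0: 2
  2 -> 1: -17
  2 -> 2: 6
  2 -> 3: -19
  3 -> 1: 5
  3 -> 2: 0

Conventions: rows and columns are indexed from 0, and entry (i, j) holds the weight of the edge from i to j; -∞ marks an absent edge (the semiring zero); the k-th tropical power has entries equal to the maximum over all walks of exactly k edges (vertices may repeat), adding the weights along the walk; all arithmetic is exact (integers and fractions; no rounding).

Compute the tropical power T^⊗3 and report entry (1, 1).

T^⊗2:
  [-∞, -∞, 12, -∞]
  [5, -14, 9, -16]
  [8, 11, 12, -13]
  [2, -17, 8, -19]
T^⊗3:
  [14, -5, 18, -7]
  [11, 14, 15, -10]
  [14, 17, 18, -7]
  [10, 11, 14, -11]
Key observation: the optimum is the walk 1->2->0->1, with weight 3 + 2 + 9 = 14.
Optimal value attained by: walk 1->2->0->1.
Answer: (T^⊗3)[1][1] = 14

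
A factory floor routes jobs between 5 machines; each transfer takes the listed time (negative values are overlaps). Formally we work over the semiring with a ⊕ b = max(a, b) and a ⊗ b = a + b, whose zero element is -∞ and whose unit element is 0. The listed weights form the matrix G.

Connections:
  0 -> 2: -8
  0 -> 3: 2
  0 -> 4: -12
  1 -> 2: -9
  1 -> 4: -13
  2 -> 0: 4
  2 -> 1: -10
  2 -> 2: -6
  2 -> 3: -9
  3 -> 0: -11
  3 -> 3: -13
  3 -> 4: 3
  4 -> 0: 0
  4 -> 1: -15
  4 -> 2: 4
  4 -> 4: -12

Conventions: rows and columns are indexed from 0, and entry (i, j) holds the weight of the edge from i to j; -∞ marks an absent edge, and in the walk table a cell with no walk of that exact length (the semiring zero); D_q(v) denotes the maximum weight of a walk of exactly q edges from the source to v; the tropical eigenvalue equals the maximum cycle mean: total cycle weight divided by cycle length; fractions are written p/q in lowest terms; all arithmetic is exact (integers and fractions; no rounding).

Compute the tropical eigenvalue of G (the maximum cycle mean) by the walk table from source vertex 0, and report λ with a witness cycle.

q=0: [0, -∞, -∞, -∞, -∞]
q=1: [-∞, -∞, -8, 2, -12]
q=2: [-4, -18, -8, -11, 5]
q=3: [5, -10, 9, -2, -7]
q=4: [13, -1, 3, 7, 1]
q=5: [7, -7, 5, 15, 10]
Optimal cycle mean attained by: cycle 0->3->4->2->0, total 2 + 3 + 4 + 4, length 4.
Answer: λ = 13/4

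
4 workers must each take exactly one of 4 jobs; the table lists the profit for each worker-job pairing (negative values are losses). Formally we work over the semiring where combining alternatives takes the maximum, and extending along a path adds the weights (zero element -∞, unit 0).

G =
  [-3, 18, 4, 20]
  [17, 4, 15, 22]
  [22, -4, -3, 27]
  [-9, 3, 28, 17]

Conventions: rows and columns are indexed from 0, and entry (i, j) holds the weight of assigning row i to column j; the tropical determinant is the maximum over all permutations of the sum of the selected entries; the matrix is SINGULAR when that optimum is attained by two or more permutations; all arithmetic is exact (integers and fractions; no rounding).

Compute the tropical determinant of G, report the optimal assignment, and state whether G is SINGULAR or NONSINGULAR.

σ = (0, 1, 2, 3): (-3) + 4 + (-3) + 17 = 15
σ = (0, 1, 3, 2): (-3) + 4 + 27 + 28 = 56
σ = (0, 2, 1, 3): (-3) + 15 + (-4) + 17 = 25
σ = (0, 2, 3, 1): (-3) + 15 + 27 + 3 = 42
σ = (0, 3, 1, 2): (-3) + 22 + (-4) + 28 = 43
σ = (0, 3, 2, 1): (-3) + 22 + (-3) + 3 = 19
σ = (1, 0, 2, 3): 18 + 17 + (-3) + 17 = 49
σ = (1, 0, 3, 2): 18 + 17 + 27 + 28 = 90
σ = (1, 2, 0, 3): 18 + 15 + 22 + 17 = 72
σ = (1, 2, 3, 0): 18 + 15 + 27 + (-9) = 51
σ = (1, 3, 0, 2): 18 + 22 + 22 + 28 = 90
σ = (1, 3, 2, 0): 18 + 22 + (-3) + (-9) = 28
σ = (2, 0, 1, 3): 4 + 17 + (-4) + 17 = 34
σ = (2, 0, 3, 1): 4 + 17 + 27 + 3 = 51
σ = (2, 1, 0, 3): 4 + 4 + 22 + 17 = 47
σ = (2, 1, 3, 0): 4 + 4 + 27 + (-9) = 26
σ = (2, 3, 0, 1): 4 + 22 + 22 + 3 = 51
σ = (2, 3, 1, 0): 4 + 22 + (-4) + (-9) = 13
σ = (3, 0, 1, 2): 20 + 17 + (-4) + 28 = 61
σ = (3, 0, 2, 1): 20 + 17 + (-3) + 3 = 37
σ = (3, 1, 0, 2): 20 + 4 + 22 + 28 = 74
σ = (3, 1, 2, 0): 20 + 4 + (-3) + (-9) = 12
σ = (3, 2, 0, 1): 20 + 15 + 22 + 3 = 60
σ = (3, 2, 1, 0): 20 + 15 + (-4) + (-9) = 22
Optimal value attained by: σ = (1, 0, 3, 2).
Answer: det⊕(G) = 90; verdict: SINGULAR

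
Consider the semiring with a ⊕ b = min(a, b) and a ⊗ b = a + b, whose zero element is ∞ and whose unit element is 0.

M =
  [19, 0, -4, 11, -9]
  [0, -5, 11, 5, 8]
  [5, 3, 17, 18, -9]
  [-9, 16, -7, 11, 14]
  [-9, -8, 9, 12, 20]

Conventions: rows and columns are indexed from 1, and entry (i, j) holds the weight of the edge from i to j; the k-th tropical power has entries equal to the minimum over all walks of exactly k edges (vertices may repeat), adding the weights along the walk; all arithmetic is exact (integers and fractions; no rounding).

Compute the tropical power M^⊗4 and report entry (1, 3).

M^⊗2:
  [-18, -17, 0, 3, -13]
  [-5, -10, -4, 0, -9]
  [-18, -17, 0, 3, -4]
  [-2, -9, -13, 2, -18]
  [-8, -13, -13, -3, -18]
M^⊗3:
  [-22, -22, -22, -12, -27]
  [-18, -17, -9, -5, -14]
  [-17, -22, -22, -12, -27]
  [-27, -26, -9, -6, -22]
  [-27, -26, -12, -8, -22]
M^⊗4:
  [-36, -35, -26, -17, -31]
  [-23, -22, -22, -12, -27]
  [-36, -35, -21, -17, -31]
  [-31, -31, -31, -21, -36]
  [-31, -31, -31, -21, -36]
Key observation: the optimum is the walk 1->3->5->1->3, with weight (-4) + (-9) + (-9) + (-4) = -26.
Optimal value attained by: walk 1->3->5->1->3.
Answer: (M^⊗4)[1][3] = -26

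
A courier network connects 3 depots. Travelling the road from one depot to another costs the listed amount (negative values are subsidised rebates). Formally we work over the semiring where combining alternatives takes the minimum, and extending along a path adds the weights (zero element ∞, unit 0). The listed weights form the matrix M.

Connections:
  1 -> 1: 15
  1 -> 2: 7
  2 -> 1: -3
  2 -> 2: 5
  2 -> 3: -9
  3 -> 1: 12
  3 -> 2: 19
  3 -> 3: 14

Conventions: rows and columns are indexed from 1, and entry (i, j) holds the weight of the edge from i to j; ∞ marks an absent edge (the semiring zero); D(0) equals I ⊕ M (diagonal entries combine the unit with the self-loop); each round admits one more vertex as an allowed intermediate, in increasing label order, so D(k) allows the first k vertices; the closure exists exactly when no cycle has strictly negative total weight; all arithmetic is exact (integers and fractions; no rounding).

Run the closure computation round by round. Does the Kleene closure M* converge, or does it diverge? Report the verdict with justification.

D(0):
  [0, 7, ∞]
  [-3, 0, -9]
  [12, 19, 0]
D(1):
  [0, 7, ∞]
  [-3, 0, -9]
  [12, 19, 0]
D(2):
  [0, 7, -2]
  [-3, 0, -9]
  [12, 19, 0]
D(3):
  [0, 7, -2]
  [-3, 0, -9]
  [12, 19, 0]
Key observation: every diagonal entry stays at the unit through all rounds, so no improving cycle exists.
Answer: CONVERGES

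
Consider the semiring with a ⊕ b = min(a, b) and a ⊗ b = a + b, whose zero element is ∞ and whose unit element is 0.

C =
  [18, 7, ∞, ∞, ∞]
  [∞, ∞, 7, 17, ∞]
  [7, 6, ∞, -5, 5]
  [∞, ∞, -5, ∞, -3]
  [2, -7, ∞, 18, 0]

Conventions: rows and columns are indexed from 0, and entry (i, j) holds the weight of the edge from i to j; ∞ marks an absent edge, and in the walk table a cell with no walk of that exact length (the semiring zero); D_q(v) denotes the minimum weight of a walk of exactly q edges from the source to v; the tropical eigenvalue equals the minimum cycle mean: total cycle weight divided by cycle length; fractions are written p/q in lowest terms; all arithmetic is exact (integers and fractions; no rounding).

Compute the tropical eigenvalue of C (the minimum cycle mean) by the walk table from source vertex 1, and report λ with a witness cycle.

q=0: [∞, 0, ∞, ∞, ∞]
q=1: [∞, ∞, 7, 17, ∞]
q=2: [14, 13, 12, 2, 12]
q=3: [14, 5, -3, 7, -1]
q=4: [1, -8, 2, -8, -1]
q=5: [1, -8, -13, -3, -11]
Optimal cycle mean attained by: cycle 2->3->2, total (-5) + (-5), length 2.
Answer: λ = -5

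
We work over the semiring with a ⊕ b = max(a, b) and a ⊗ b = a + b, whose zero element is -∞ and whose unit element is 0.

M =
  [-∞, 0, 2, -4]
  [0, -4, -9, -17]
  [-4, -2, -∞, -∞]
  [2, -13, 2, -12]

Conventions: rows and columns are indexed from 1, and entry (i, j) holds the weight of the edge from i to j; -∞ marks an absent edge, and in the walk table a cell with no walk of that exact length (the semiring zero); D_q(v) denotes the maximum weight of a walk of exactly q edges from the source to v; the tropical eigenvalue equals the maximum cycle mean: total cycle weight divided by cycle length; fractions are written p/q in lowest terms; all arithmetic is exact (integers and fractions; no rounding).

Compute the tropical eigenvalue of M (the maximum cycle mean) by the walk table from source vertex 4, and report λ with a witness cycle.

q=0: [-∞, -∞, -∞, 0]
q=1: [2, -13, 2, -12]
q=2: [-2, 2, 4, -2]
q=3: [2, 2, 0, -6]
q=4: [2, 2, 4, -2]
Optimal cycle mean attained by: cycle 1->2->1, total 0 + 0, length 2.
Answer: λ = 0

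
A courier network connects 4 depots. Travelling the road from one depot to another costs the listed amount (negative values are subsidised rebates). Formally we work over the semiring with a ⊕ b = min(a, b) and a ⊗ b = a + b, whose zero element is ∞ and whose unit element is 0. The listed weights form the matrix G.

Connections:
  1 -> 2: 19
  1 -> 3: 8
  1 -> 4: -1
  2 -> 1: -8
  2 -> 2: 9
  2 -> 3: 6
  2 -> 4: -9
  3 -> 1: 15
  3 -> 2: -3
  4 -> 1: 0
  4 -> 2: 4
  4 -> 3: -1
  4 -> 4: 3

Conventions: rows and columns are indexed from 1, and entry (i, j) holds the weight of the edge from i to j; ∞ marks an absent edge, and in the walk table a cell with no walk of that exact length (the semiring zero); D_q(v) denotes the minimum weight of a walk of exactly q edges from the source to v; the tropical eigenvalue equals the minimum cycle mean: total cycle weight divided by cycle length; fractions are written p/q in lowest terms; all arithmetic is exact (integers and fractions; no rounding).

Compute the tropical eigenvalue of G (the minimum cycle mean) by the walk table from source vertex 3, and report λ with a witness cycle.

q=0: [∞, ∞, 0, ∞]
q=1: [15, -3, ∞, ∞]
q=2: [-11, 6, 3, -12]
q=3: [-12, -8, -13, -12]
q=4: [-16, -16, -13, -17]
Optimal cycle mean attained by: cycle 2->4->3->2, total (-9) + (-1) + (-3), length 3.
Answer: λ = -13/3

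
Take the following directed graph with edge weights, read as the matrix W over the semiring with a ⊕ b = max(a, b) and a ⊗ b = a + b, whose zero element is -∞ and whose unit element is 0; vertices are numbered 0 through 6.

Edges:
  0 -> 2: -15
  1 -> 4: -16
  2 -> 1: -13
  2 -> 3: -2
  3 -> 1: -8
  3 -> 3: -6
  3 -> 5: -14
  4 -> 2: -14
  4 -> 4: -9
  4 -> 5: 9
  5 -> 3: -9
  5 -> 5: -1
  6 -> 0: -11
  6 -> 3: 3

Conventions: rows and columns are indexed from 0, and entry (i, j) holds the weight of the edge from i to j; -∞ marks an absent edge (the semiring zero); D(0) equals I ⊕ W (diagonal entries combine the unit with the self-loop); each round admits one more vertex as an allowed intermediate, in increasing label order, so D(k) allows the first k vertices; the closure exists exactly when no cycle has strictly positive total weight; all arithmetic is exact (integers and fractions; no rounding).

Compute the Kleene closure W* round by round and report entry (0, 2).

D(0):
  [0, -∞, -15, -∞, -∞, -∞, -∞]
  [-∞, 0, -∞, -∞, -16, -∞, -∞]
  [-∞, -13, 0, -2, -∞, -∞, -∞]
  [-∞, -8, -∞, 0, -∞, -14, -∞]
  [-∞, -∞, -14, -∞, 0, 9, -∞]
  [-∞, -∞, -∞, -9, -∞, 0, -∞]
  [-11, -∞, -∞, 3, -∞, -∞, 0]
D(1):
  [0, -∞, -15, -∞, -∞, -∞, -∞]
  [-∞, 0, -∞, -∞, -16, -∞, -∞]
  [-∞, -13, 0, -2, -∞, -∞, -∞]
  [-∞, -8, -∞, 0, -∞, -14, -∞]
  [-∞, -∞, -14, -∞, 0, 9, -∞]
  [-∞, -∞, -∞, -9, -∞, 0, -∞]
  [-11, -∞, -26, 3, -∞, -∞, 0]
D(2):
  [0, -∞, -15, -∞, -∞, -∞, -∞]
  [-∞, 0, -∞, -∞, -16, -∞, -∞]
  [-∞, -13, 0, -2, -29, -∞, -∞]
  [-∞, -8, -∞, 0, -24, -14, -∞]
  [-∞, -∞, -14, -∞, 0, 9, -∞]
  [-∞, -∞, -∞, -9, -∞, 0, -∞]
  [-11, -∞, -26, 3, -∞, -∞, 0]
D(3):
  [0, -28, -15, -17, -44, -∞, -∞]
  [-∞, 0, -∞, -∞, -16, -∞, -∞]
  [-∞, -13, 0, -2, -29, -∞, -∞]
  [-∞, -8, -∞, 0, -24, -14, -∞]
  [-∞, -27, -14, -16, 0, 9, -∞]
  [-∞, -∞, -∞, -9, -∞, 0, -∞]
  [-11, -39, -26, 3, -55, -∞, 0]
D(4):
  [0, -25, -15, -17, -41, -31, -∞]
  [-∞, 0, -∞, -∞, -16, -∞, -∞]
  [-∞, -10, 0, -2, -26, -16, -∞]
  [-∞, -8, -∞, 0, -24, -14, -∞]
  [-∞, -24, -14, -16, 0, 9, -∞]
  [-∞, -17, -∞, -9, -33, 0, -∞]
  [-11, -5, -26, 3, -21, -11, 0]
D(5):
  [0, -25, -15, -17, -41, -31, -∞]
  [-∞, 0, -30, -32, -16, -7, -∞]
  [-∞, -10, 0, -2, -26, -16, -∞]
  [-∞, -8, -38, 0, -24, -14, -∞]
  [-∞, -24, -14, -16, 0, 9, -∞]
  [-∞, -17, -47, -9, -33, 0, -∞]
  [-11, -5, -26, 3, -21, -11, 0]
D(6):
  [0, -25, -15, -17, -41, -31, -∞]
  [-∞, 0, -30, -16, -16, -7, -∞]
  [-∞, -10, 0, -2, -26, -16, -∞]
  [-∞, -8, -38, 0, -24, -14, -∞]
  [-∞, -8, -14, 0, 0, 9, -∞]
  [-∞, -17, -47, -9, -33, 0, -∞]
  [-11, -5, -26, 3, -21, -11, 0]
D(7):
  [0, -25, -15, -17, -41, -31, -∞]
  [-∞, 0, -30, -16, -16, -7, -∞]
  [-∞, -10, 0, -2, -26, -16, -∞]
  [-∞, -8, -38, 0, -24, -14, -∞]
  [-∞, -8, -14, 0, 0, 9, -∞]
  [-∞, -17, -47, -9, -33, 0, -∞]
  [-11, -5, -26, 3, -21, -11, 0]
Answer: W*[0][2] = -15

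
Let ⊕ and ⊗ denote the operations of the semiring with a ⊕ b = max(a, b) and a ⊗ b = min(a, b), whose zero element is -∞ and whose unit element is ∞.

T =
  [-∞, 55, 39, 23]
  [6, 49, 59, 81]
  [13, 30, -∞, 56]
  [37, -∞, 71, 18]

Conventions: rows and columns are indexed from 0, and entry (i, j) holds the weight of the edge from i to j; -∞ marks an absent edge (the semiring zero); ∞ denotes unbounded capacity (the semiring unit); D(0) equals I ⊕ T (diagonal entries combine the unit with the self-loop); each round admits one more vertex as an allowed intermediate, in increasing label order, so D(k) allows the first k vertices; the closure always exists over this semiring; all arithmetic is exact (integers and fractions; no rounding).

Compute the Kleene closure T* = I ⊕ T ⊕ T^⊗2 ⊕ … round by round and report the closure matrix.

D(0):
  [∞, 55, 39, 23]
  [6, ∞, 59, 81]
  [13, 30, ∞, 56]
  [37, -∞, 71, ∞]
D(1):
  [∞, 55, 39, 23]
  [6, ∞, 59, 81]
  [13, 30, ∞, 56]
  [37, 37, 71, ∞]
D(2):
  [∞, 55, 55, 55]
  [6, ∞, 59, 81]
  [13, 30, ∞, 56]
  [37, 37, 71, ∞]
D(3):
  [∞, 55, 55, 55]
  [13, ∞, 59, 81]
  [13, 30, ∞, 56]
  [37, 37, 71, ∞]
D(4):
  [∞, 55, 55, 55]
  [37, ∞, 71, 81]
  [37, 37, ∞, 56]
  [37, 37, 71, ∞]
Answer: T* = [[∞, 55, 55, 55], [37, ∞, 71, 81], [37, 37, ∞, 56], [37, 37, 71, ∞]]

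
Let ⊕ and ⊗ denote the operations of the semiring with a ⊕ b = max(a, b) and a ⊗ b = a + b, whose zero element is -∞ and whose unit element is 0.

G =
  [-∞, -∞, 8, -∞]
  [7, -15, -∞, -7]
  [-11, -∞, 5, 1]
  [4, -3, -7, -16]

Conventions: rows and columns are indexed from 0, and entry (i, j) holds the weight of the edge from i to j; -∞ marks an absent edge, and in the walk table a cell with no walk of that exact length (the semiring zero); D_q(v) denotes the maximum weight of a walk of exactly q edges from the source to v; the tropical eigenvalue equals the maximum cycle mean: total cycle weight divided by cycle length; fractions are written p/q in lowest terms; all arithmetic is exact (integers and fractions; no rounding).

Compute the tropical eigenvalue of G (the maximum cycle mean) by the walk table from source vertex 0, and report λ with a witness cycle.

q=0: [0, -∞, -∞, -∞]
q=1: [-∞, -∞, 8, -∞]
q=2: [-3, -∞, 13, 9]
q=3: [13, 6, 18, 14]
q=4: [18, 11, 23, 19]
Optimal cycle mean attained by: cycle 2->2, total 5, length 1.
Answer: λ = 5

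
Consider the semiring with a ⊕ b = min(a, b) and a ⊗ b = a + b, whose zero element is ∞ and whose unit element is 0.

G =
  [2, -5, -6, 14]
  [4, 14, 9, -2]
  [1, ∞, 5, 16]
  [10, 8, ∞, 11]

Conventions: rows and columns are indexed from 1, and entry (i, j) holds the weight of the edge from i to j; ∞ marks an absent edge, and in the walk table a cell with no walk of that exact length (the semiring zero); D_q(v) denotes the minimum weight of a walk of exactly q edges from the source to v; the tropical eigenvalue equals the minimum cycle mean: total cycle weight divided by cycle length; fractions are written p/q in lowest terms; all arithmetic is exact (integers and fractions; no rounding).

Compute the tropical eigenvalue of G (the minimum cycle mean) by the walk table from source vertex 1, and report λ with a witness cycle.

q=0: [0, ∞, ∞, ∞]
q=1: [2, -5, -6, 14]
q=2: [-5, -3, -4, -7]
q=3: [-3, -10, -11, -5]
q=4: [-10, -8, -9, -12]
Optimal cycle mean attained by: cycle 1->3->1, total (-6) + 1, length 2.
Answer: λ = -5/2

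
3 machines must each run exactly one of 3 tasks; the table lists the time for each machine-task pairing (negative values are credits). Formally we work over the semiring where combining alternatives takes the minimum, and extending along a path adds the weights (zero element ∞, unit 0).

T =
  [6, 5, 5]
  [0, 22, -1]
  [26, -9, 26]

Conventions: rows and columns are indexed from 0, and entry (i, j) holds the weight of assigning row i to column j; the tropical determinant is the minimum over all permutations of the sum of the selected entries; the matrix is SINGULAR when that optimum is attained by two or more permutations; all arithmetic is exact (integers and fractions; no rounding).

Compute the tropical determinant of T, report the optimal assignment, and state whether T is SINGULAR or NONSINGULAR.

σ = (0, 1, 2): 6 + 22 + 26 = 54
σ = (0, 2, 1): 6 + (-1) + (-9) = -4
σ = (1, 0, 2): 5 + 0 + 26 = 31
σ = (1, 2, 0): 5 + (-1) + 26 = 30
σ = (2, 0, 1): 5 + 0 + (-9) = -4
σ = (2, 1, 0): 5 + 22 + 26 = 53
Optimal value attained by: σ = (0, 2, 1).
Answer: det⊕(T) = -4; verdict: SINGULAR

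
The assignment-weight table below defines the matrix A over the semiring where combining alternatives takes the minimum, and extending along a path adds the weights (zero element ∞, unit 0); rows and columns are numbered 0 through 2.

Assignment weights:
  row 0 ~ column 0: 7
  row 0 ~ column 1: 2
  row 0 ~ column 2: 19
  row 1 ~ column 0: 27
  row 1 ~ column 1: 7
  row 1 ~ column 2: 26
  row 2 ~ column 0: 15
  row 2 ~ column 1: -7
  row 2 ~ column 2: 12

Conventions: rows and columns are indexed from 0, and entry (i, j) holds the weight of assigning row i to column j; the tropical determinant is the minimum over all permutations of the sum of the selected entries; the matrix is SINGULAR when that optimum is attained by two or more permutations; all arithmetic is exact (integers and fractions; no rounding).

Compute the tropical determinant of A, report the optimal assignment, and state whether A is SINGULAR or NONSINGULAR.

σ = (0, 1, 2): 7 + 7 + 12 = 26
σ = (0, 2, 1): 7 + 26 + (-7) = 26
σ = (1, 0, 2): 2 + 27 + 12 = 41
σ = (1, 2, 0): 2 + 26 + 15 = 43
σ = (2, 0, 1): 19 + 27 + (-7) = 39
σ = (2, 1, 0): 19 + 7 + 15 = 41
Optimal value attained by: σ = (0, 1, 2).
Answer: det⊕(A) = 26; verdict: SINGULAR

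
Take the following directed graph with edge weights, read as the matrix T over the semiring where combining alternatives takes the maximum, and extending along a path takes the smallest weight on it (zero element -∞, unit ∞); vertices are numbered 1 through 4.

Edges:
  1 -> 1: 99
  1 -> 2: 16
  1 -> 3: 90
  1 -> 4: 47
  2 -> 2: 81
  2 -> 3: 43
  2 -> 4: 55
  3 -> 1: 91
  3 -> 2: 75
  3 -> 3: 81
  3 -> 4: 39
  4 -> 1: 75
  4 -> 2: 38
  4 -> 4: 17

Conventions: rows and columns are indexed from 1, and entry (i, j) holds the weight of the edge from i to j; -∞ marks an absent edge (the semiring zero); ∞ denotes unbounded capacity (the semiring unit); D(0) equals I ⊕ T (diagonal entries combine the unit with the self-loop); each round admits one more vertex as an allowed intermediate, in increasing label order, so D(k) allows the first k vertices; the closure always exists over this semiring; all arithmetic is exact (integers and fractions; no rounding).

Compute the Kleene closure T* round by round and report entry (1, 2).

D(0):
  [∞, 16, 90, 47]
  [-∞, ∞, 43, 55]
  [91, 75, ∞, 39]
  [75, 38, -∞, ∞]
D(1):
  [∞, 16, 90, 47]
  [-∞, ∞, 43, 55]
  [91, 75, ∞, 47]
  [75, 38, 75, ∞]
D(2):
  [∞, 16, 90, 47]
  [-∞, ∞, 43, 55]
  [91, 75, ∞, 55]
  [75, 38, 75, ∞]
D(3):
  [∞, 75, 90, 55]
  [43, ∞, 43, 55]
  [91, 75, ∞, 55]
  [75, 75, 75, ∞]
D(4):
  [∞, 75, 90, 55]
  [55, ∞, 55, 55]
  [91, 75, ∞, 55]
  [75, 75, 75, ∞]
Answer: T*[1][2] = 75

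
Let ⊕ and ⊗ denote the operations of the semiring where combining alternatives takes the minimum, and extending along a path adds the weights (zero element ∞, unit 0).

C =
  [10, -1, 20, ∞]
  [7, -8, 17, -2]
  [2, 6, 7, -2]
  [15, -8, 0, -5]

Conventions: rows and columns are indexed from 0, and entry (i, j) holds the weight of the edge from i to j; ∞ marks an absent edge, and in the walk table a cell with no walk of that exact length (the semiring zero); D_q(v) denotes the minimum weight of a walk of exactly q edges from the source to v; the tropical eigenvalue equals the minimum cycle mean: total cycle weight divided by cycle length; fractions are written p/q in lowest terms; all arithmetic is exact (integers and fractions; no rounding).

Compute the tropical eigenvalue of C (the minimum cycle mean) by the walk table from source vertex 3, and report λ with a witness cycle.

q=0: [∞, ∞, ∞, 0]
q=1: [15, -8, 0, -5]
q=2: [-1, -16, -5, -10]
q=3: [-9, -24, -10, -18]
q=4: [-17, -32, -18, -26]
Optimal cycle mean attained by: cycle 1->1, total (-8), length 1.
Answer: λ = -8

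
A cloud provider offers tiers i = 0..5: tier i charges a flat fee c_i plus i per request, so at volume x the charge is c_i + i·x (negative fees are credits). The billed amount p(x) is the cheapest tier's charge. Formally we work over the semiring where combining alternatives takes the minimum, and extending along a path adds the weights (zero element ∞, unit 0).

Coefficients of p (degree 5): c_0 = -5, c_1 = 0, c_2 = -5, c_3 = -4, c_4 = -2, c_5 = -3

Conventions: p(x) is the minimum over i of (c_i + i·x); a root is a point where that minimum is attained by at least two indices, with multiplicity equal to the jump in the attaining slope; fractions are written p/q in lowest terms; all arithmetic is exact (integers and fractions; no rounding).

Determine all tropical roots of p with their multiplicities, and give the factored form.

hull edge (i=0, c=-5) to (i=2, c=-5): slope 0, span 2
hull edge (i=2, c=-5) to (i=5, c=-3): slope 2/3, span 3
Factored form: p(x) = -3 ⊗ (x ⊕ (-2/3)) ⊗ (x ⊕ (-2/3)) ⊗ (x ⊕ (-2/3)) ⊗ (x ⊕ 0) ⊗ (x ⊕ 0)
Answer: roots = -2/3 (mult 3), 0 (mult 2)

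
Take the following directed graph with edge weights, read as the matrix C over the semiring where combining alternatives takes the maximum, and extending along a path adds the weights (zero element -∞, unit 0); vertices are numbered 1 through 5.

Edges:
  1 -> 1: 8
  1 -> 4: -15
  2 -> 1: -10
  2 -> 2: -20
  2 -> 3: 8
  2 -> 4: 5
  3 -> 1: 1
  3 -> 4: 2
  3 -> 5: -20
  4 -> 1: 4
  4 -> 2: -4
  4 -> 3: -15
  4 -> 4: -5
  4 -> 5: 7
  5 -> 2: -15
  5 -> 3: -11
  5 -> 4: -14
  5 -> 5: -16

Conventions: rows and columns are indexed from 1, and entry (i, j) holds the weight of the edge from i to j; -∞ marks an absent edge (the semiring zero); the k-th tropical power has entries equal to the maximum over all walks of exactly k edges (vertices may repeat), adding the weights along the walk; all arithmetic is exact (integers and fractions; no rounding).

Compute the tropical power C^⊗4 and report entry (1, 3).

C^⊗2:
  [16, -19, -30, -7, -8]
  [9, 1, -10, 10, 12]
  [9, -2, -13, -3, 9]
  [12, -8, 4, 1, 2]
  [-10, -18, -7, -9, -7]
C^⊗3:
  [24, -11, -11, 1, 0]
  [17, 6, 9, 6, 17]
  [17, -6, 6, 3, 4]
  [20, -3, 0, 6, 8]
  [-2, -13, -10, -5, -2]
C^⊗4:
  [32, -3, -3, 9, 8]
  [25, 2, 14, 11, 13]
  [25, -1, 2, 8, 10]
  [28, 2, 5, 5, 13]
  [6, -9, -5, -8, 2]
Key observation: the optimum is the walk 1->1->4->2->3, with weight 8 + (-15) + (-4) + 8 = -3.
Optimal value attained by: walk 1->1->4->2->3.
Answer: (C^⊗4)[1][3] = -3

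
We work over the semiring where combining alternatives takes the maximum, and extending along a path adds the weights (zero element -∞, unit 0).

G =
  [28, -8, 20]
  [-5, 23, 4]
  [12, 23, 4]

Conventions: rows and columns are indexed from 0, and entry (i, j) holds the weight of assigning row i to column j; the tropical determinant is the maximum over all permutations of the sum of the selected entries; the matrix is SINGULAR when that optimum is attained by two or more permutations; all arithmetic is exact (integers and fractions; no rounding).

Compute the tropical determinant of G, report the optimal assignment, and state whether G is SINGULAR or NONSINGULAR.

σ = (0, 1, 2): 28 + 23 + 4 = 55
σ = (0, 2, 1): 28 + 4 + 23 = 55
σ = (1, 0, 2): (-8) + (-5) + 4 = -9
σ = (1, 2, 0): (-8) + 4 + 12 = 8
σ = (2, 0, 1): 20 + (-5) + 23 = 38
σ = (2, 1, 0): 20 + 23 + 12 = 55
Optimal value attained by: σ = (0, 1, 2).
Answer: det⊕(G) = 55; verdict: SINGULAR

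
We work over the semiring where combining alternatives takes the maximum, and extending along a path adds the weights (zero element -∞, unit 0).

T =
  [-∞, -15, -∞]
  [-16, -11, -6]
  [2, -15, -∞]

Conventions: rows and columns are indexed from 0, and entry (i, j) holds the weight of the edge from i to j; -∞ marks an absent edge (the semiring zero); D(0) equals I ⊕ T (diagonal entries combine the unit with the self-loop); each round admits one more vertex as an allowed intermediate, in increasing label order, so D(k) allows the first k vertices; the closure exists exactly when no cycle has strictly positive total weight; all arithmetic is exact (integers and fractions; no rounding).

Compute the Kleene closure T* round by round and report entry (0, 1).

D(0):
  [0, -15, -∞]
  [-16, 0, -6]
  [2, -15, 0]
D(1):
  [0, -15, -∞]
  [-16, 0, -6]
  [2, -13, 0]
D(2):
  [0, -15, -21]
  [-16, 0, -6]
  [2, -13, 0]
D(3):
  [0, -15, -21]
  [-4, 0, -6]
  [2, -13, 0]
Answer: T*[0][1] = -15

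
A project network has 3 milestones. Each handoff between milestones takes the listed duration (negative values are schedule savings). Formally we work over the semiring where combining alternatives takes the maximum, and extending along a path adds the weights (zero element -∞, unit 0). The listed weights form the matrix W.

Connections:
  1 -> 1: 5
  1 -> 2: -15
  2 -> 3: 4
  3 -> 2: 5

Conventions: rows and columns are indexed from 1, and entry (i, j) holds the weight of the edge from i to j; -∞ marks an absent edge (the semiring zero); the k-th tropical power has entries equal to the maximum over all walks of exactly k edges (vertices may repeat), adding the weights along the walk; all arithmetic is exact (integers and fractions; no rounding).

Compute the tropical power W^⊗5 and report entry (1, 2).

W^⊗2:
  [10, -10, -11]
  [-∞, 9, -∞]
  [-∞, -∞, 9]
W^⊗3:
  [15, -5, -6]
  [-∞, -∞, 13]
  [-∞, 14, -∞]
W^⊗4:
  [20, 0, -1]
  [-∞, 18, -∞]
  [-∞, -∞, 18]
W^⊗5:
  [25, 5, 4]
  [-∞, -∞, 22]
  [-∞, 23, -∞]
Key observation: the optimum is the walk 1->1->1->1->1->2, with weight 5 + 5 + 5 + 5 + (-15) = 5.
Optimal value attained by: walk 1->1->1->1->1->2.
Answer: (W^⊗5)[1][2] = 5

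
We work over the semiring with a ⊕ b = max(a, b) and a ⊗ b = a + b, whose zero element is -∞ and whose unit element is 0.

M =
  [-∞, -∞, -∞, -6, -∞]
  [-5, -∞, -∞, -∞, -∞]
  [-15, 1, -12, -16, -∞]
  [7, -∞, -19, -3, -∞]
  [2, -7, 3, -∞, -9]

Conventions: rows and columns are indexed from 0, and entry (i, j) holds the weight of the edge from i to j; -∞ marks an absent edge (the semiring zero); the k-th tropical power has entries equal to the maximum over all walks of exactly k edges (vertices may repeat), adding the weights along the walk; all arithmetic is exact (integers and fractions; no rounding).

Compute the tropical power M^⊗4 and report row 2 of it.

M^⊗2:
  [1, -∞, -25, -9, -∞]
  [-∞, -∞, -∞, -11, -∞]
  [-4, -11, -24, -19, -∞]
  [4, -18, -22, 1, -∞]
  [-7, 4, -6, -4, -18]
M^⊗3:
  [-2, -24, -28, -5, -∞]
  [-4, -∞, -30, -14, -∞]
  [-12, -23, -36, -10, -∞]
  [8, -21, -18, -2, -∞]
  [3, -5, -15, -7, -27]
M^⊗4:
  [2, -27, -24, -8, -∞]
  [-7, -29, -33, -10, -∞]
  [-3, -35, -29, -13, -∞]
  [5, -17, -21, 2, -∞]
  [0, -14, -24, -3, -36]
Answer: row 2 of M^⊗4 = [-3, -35, -29, -13, -∞]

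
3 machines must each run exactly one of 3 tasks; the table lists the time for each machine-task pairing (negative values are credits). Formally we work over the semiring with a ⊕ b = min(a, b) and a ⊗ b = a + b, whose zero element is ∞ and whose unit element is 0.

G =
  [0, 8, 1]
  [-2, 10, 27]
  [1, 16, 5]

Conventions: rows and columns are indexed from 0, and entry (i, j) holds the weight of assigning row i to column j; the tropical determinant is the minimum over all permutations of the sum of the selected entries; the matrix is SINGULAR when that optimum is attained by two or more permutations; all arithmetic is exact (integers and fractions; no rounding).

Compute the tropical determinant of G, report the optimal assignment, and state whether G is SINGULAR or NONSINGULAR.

σ = (0, 1, 2): 0 + 10 + 5 = 15
σ = (0, 2, 1): 0 + 27 + 16 = 43
σ = (1, 0, 2): 8 + (-2) + 5 = 11
σ = (1, 2, 0): 8 + 27 + 1 = 36
σ = (2, 0, 1): 1 + (-2) + 16 = 15
σ = (2, 1, 0): 1 + 10 + 1 = 12
Optimal value attained by: σ = (1, 0, 2).
Answer: det⊕(G) = 11; verdict: NONSINGULAR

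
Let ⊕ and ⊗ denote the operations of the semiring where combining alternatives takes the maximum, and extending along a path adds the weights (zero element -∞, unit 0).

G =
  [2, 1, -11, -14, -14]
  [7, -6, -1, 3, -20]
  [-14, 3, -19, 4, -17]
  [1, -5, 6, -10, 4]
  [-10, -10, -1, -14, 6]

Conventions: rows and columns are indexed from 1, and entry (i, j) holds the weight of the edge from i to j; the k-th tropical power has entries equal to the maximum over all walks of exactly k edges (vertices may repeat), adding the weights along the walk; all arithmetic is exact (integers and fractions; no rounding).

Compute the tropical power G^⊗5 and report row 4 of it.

G^⊗2:
  [8, 3, 0, 4, -8]
  [9, 8, 9, 3, 7]
  [10, -1, 10, 6, 8]
  [3, 9, 3, 10, 10]
  [-3, 2, 5, 3, 12]
G^⊗3:
  [10, 9, 10, 6, 8]
  [15, 12, 9, 13, 13]
  [12, 13, 12, 14, 14]
  [16, 6, 16, 12, 16]
  [9, 8, 11, 9, 18]
G^⊗4:
  [16, 13, 12, 14, 14]
  [19, 16, 19, 15, 19]
  [20, 15, 20, 16, 20]
  [18, 19, 18, 20, 22]
  [15, 14, 17, 15, 24]
G^⊗5:
  [20, 17, 20, 16, 20]
  [23, 22, 21, 23, 25]
  [22, 23, 22, 24, 26]
  [26, 21, 26, 22, 28]
  [21, 20, 23, 21, 30]
Answer: row 4 of G^⊗5 = [26, 21, 26, 22, 28]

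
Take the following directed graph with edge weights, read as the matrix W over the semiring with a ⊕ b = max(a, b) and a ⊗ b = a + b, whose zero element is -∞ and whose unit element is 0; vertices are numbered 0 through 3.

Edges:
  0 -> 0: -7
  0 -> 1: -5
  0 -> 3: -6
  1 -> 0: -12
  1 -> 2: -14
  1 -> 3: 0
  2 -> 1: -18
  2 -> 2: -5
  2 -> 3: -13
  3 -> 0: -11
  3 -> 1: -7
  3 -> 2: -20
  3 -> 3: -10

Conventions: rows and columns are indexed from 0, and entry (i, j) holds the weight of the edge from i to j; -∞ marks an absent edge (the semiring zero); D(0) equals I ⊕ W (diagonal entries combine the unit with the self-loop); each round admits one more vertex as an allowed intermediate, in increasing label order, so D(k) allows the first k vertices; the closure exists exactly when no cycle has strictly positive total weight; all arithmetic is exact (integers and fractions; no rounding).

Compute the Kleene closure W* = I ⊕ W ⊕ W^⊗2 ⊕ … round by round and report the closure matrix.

D(0):
  [0, -5, -∞, -6]
  [-12, 0, -14, 0]
  [-∞, -18, 0, -13]
  [-11, -7, -20, 0]
D(1):
  [0, -5, -∞, -6]
  [-12, 0, -14, 0]
  [-∞, -18, 0, -13]
  [-11, -7, -20, 0]
D(2):
  [0, -5, -19, -5]
  [-12, 0, -14, 0]
  [-30, -18, 0, -13]
  [-11, -7, -20, 0]
D(3):
  [0, -5, -19, -5]
  [-12, 0, -14, 0]
  [-30, -18, 0, -13]
  [-11, -7, -20, 0]
D(4):
  [0, -5, -19, -5]
  [-11, 0, -14, 0]
  [-24, -18, 0, -13]
  [-11, -7, -20, 0]
Answer: W* = [[0, -5, -19, -5], [-11, 0, -14, 0], [-24, -18, 0, -13], [-11, -7, -20, 0]]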